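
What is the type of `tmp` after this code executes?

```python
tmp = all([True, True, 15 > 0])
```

all() returns bool

bool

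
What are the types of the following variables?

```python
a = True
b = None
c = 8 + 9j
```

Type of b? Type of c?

b is NoneType; c is complex

NoneType, complex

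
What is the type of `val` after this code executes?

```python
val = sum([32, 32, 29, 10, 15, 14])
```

sum() of ints returns int

int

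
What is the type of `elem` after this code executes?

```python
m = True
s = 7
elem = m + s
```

bool + int returns int (True is 1, so 1 + 7 = 8)

int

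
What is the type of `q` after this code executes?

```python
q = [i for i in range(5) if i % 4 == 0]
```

A list comprehension [...] produces a list

list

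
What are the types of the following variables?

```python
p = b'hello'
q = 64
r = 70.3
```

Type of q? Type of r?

q is int; r is float

int, float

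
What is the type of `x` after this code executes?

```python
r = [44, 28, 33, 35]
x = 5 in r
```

'in' operator returns bool

bool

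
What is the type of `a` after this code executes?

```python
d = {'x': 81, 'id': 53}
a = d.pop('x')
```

dict.pop() returns the value (int)

int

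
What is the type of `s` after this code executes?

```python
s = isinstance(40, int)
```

isinstance() returns bool

bool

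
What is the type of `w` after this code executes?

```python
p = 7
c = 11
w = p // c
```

int // int returns int (7 // 11 = 0)

int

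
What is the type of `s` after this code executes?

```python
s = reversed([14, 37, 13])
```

reversed() on a list returns a list_reverseiterator

list_reverseiterator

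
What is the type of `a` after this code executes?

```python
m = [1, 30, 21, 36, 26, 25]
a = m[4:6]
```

Slicing a list always returns a list

list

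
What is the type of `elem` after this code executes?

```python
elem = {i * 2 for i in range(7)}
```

A set comprehension {expr for x in iterable} produces a set

set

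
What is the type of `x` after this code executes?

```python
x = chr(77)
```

chr() returns str (single character)

str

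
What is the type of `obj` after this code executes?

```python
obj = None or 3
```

'or' with None returns the other value (3, int)

int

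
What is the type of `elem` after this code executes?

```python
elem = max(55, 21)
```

max() of ints returns int

int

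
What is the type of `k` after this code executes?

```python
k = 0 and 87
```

'and' returns the first falsy value (0, which is int)

int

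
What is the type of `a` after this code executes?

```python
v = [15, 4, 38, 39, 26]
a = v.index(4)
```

list.index() returns int

int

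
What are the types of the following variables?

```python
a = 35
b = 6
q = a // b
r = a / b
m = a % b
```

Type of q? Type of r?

int // int returns int; int / int returns float

int, float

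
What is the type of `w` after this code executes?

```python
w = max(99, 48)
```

max() of ints returns int

int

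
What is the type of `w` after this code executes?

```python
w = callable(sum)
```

callable() returns bool

bool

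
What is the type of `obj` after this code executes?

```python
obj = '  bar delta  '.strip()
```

str.strip() returns str

str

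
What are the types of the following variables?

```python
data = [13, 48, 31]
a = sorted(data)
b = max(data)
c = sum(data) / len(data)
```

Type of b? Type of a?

max of ints returns int; sorted() returns list

int, list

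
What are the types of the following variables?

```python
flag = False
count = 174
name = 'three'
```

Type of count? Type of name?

count is int; name is str

int, str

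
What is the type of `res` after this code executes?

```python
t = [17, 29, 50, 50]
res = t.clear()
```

list.clear() returns None

NoneType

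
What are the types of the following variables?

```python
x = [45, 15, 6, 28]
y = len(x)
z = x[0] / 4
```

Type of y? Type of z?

len() returns int; int / int returns float

int, float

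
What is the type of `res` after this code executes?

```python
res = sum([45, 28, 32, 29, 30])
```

sum() of ints returns int

int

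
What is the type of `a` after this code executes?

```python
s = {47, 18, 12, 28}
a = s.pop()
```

Popping from a set of ints returns int

int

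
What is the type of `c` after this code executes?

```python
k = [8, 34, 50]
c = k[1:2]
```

Slicing a list always returns a list

list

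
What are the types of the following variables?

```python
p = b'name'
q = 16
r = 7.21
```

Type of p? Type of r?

p is bytes; r is float

bytes, float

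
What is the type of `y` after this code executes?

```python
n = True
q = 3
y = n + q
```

bool + int returns int (True is 1, so 1 + 3 = 4)

int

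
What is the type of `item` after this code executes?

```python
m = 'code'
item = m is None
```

'is' comparison returns bool

bool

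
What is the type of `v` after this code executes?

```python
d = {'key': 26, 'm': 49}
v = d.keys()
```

.keys() returns a dict_keys view object

dict_keys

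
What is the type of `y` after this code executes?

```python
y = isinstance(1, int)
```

isinstance() returns bool

bool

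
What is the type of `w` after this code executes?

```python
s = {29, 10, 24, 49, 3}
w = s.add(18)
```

set.add() returns None (mutates in place)

NoneType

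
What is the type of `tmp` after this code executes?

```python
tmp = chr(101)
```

chr() returns str (single character)

str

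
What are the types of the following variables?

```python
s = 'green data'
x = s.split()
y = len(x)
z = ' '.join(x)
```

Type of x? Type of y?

str.split() returns list; len() returns int

list, int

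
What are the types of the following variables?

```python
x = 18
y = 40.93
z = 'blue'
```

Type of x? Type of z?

x is int; z is str

int, str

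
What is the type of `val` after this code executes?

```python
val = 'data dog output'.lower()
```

str.lower() returns str

str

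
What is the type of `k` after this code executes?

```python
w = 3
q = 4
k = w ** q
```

int ** positive int returns int (3 ** 4 = 81)

int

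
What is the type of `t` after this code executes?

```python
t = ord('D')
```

ord() returns int (Unicode code point)

int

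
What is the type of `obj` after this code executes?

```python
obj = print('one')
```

print() returns None

NoneType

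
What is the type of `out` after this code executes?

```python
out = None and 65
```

'and' returns first falsy value (None)

NoneType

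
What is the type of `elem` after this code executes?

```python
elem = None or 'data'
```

'or' with None returns the other value ('data', str)

str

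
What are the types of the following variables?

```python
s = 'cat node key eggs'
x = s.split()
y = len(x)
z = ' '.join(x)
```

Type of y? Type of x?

len() returns int; str.split() returns list

int, list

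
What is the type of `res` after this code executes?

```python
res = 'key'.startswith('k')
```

str.startswith() returns bool

bool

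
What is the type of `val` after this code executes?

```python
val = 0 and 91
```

'and' returns the first falsy value (0, which is int)

int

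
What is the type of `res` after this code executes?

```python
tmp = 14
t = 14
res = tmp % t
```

int % int returns int (14 % 14 = 0)

int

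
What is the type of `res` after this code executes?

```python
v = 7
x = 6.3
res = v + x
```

int + float returns float (7 + 6.3 = 13.3)

float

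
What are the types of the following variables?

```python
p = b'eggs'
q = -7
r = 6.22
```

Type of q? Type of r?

q is int; r is float

int, float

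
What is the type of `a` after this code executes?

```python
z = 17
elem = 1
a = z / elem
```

int / int always returns float in Python 3 (17 / 1 = 17)

float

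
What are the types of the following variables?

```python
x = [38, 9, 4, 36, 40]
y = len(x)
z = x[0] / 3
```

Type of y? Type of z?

len() returns int; int / int returns float

int, float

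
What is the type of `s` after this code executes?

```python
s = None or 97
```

'or' with None returns the other value (97, int)

int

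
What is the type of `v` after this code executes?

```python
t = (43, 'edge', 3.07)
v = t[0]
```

Index 0 of tuple is 43 which is int

int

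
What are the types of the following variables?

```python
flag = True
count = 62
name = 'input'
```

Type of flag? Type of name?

flag is bool; name is str

bool, str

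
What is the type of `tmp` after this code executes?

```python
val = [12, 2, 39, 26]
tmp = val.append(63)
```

list.append() returns None (mutates in place)

NoneType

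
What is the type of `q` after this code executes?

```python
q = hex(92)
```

hex() returns str representation

str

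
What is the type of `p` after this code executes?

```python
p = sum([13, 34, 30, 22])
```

sum() of ints returns int

int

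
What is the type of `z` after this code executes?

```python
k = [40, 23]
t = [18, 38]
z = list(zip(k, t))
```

list(zip(...)) returns a list of tuples

list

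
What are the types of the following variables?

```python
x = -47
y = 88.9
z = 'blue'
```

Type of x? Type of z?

x is int; z is str

int, str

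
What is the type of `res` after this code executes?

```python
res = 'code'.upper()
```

str.upper() returns str

str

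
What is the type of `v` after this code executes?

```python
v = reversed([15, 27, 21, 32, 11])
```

reversed() on a list returns a list_reverseiterator

list_reverseiterator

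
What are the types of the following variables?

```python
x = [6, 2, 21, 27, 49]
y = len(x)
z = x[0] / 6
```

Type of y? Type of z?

len() returns int; int / int returns float

int, float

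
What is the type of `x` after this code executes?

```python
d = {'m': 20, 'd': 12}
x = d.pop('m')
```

dict.pop() returns the value (int)

int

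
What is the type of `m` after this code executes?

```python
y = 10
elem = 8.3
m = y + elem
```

int + float returns float (10 + 8.3 = 18.3)

float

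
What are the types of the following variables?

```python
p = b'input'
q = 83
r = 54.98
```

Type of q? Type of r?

q is int; r is float

int, float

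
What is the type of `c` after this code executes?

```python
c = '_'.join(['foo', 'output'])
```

str.join() returns str

str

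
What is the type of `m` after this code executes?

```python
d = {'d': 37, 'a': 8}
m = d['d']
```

Accessing dict[str, int] with key 'd' returns int value 37

int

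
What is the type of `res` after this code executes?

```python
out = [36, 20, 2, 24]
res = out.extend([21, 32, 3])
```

list.extend() returns None

NoneType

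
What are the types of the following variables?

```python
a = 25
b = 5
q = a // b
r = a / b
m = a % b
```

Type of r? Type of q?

int / int returns float; int // int returns int

float, int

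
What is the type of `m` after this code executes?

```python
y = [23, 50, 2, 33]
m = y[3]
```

Indexing a list of ints returns int (y[3] = 33)

int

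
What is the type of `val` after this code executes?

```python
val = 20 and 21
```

'and' returns the last value when all truthy (21, which is int)

int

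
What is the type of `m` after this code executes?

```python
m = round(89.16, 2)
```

round() with ndigits arg returns float

float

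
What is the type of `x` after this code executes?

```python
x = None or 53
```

'or' with None returns the other value (53, int)

int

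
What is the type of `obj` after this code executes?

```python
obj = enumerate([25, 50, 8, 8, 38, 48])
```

enumerate() returns an enumerate iterator object

enumerate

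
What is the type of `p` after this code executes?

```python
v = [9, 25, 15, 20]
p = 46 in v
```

'in' operator returns bool

bool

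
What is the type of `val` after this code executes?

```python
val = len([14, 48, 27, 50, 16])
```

len() always returns int

int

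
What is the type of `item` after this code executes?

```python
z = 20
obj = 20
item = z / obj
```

int / int always returns float in Python 3 (20 / 20 = 1)

float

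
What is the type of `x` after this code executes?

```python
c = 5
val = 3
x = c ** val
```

int ** positive int returns int (5 ** 3 = 125)

int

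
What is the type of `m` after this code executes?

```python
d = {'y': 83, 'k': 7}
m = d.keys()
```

.keys() returns a dict_keys view object

dict_keys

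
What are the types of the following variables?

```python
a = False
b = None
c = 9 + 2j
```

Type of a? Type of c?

a is bool; c is complex

bool, complex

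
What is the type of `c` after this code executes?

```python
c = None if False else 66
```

Ternary: condition is False, else branch (66) taken → int

int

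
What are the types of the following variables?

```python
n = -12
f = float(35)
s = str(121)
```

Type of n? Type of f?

n is int; f is float

int, float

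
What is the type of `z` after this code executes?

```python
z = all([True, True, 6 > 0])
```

all() returns bool

bool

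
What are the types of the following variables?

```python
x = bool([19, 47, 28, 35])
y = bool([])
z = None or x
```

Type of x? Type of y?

bool() returns bool; bool() returns bool

bool, bool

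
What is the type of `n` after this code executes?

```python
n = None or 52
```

'or' with None returns the other value (52, int)

int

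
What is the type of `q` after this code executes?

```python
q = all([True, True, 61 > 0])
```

all() returns bool

bool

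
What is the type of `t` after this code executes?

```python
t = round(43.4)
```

round() with no ndigits arg returns int

int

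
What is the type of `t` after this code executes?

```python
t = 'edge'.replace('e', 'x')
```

str.replace() returns str

str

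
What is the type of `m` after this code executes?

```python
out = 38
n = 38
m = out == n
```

Equality comparison returns bool

bool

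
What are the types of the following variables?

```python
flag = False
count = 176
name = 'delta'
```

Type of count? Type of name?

count is int; name is str

int, str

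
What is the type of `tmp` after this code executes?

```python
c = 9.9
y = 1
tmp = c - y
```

float - int returns float (9.9 - 1 = 8.9)

float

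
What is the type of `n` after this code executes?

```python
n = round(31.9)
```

round() with no ndigits arg returns int

int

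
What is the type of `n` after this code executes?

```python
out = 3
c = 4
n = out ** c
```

int ** positive int returns int (3 ** 4 = 81)

int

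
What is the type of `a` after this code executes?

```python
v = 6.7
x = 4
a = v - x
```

float - int returns float (6.7 - 4 = 2.7)

float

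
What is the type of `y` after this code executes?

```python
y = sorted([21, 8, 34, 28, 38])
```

sorted() always returns list

list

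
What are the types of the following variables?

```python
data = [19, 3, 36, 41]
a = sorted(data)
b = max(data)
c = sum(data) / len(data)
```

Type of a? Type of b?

sorted() returns list; max of ints returns int

list, int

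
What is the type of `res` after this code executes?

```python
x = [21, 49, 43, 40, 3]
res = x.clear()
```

list.clear() returns None

NoneType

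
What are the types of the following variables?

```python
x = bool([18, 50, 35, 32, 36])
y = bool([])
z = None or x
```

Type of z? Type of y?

None or <bool> returns the bool; bool() returns bool

bool, bool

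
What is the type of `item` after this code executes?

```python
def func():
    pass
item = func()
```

A function with no return statement returns None

NoneType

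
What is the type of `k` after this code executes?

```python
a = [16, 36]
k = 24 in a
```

'in' operator returns bool

bool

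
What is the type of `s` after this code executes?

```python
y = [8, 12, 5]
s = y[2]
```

Indexing a list of ints returns int (y[2] = 5)

int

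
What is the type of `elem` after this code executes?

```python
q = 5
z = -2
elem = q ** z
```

int ** negative int returns float

float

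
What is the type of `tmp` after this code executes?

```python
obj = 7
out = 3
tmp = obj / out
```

int / int always returns float in Python 3 (7 / 3 = 2.33333)

float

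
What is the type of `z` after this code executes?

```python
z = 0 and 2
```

'and' returns the first falsy value (0, which is int)

int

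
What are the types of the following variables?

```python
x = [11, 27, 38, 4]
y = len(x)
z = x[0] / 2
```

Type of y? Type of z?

len() returns int; int / int returns float

int, float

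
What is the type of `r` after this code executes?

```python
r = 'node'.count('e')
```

str.count() returns int

int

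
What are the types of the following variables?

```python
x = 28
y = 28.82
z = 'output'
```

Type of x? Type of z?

x is int; z is str

int, str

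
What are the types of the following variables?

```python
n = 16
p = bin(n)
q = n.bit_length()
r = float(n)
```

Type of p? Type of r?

bin() returns str; float() returns float

str, float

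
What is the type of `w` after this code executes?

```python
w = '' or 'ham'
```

'or' returns first truthy value ('ham', which is str)

str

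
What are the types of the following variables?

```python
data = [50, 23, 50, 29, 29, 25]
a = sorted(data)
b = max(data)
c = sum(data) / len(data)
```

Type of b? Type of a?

max of ints returns int; sorted() returns list

int, list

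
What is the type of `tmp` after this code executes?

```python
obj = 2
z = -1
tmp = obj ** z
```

int ** negative int returns float

float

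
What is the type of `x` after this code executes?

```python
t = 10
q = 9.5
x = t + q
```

int + float returns float (10 + 9.5 = 19.5)

float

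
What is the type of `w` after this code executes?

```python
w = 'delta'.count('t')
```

str.count() returns int

int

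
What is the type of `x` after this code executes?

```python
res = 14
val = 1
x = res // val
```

int // int returns int (14 // 1 = 14)

int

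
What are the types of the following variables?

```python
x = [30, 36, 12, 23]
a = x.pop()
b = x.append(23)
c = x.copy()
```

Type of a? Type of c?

list.pop() returns the element (int); list.copy() returns list

int, list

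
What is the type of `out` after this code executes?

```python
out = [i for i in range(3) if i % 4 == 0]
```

A list comprehension [...] produces a list

list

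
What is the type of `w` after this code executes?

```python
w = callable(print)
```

callable() returns bool

bool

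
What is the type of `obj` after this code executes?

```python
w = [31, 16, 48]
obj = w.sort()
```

list.sort() returns None (sorts in place)

NoneType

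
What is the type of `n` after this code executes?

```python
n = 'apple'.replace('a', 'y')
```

str.replace() returns str

str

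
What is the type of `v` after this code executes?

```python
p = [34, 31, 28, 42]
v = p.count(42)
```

list.count() returns int

int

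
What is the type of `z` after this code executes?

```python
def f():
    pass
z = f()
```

A function with no return statement returns None

NoneType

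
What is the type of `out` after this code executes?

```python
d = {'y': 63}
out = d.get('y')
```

dict.get() returns the value (int) when key is found

int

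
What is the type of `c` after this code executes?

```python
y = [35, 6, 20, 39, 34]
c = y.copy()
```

list.copy() returns list

list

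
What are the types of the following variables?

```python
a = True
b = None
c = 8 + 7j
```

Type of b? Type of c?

b is NoneType; c is complex

NoneType, complex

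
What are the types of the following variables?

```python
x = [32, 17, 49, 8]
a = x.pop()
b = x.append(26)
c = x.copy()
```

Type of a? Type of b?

list.pop() returns the element (int); list.append() returns None

int, NoneType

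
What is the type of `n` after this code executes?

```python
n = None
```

None has type NoneType

NoneType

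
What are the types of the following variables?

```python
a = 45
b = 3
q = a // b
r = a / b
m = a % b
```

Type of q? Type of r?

int // int returns int; int / int returns float

int, float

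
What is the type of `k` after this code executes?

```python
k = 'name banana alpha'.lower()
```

str.lower() returns str

str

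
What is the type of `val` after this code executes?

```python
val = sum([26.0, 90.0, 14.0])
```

sum() of floats returns float

float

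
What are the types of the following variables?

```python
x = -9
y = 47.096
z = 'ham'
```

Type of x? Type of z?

x is int; z is str

int, str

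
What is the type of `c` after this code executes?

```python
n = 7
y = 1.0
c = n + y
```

int + float returns float (7 + 1.0 = 8.0)

float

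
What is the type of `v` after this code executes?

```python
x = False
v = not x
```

'not' always returns bool

bool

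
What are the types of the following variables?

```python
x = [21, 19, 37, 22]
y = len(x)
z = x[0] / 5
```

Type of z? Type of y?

int / int returns float; len() returns int

float, int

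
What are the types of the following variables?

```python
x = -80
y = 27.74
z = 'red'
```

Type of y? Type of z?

y is float; z is str

float, str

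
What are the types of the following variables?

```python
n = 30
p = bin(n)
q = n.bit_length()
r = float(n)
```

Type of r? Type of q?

float() returns float; int.bit_length() returns int

float, int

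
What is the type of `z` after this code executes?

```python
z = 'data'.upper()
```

str.upper() returns str

str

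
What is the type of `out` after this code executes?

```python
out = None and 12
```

'and' returns first falsy value (None)

NoneType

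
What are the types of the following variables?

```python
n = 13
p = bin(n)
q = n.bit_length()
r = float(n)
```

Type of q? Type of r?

int.bit_length() returns int; float() returns float

int, float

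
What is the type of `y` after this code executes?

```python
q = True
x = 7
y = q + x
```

bool + int returns int (True is 1, so 1 + 7 = 8)

int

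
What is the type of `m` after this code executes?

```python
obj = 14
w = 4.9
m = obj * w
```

int * float returns float (14 * 4.9 = 68.6)

float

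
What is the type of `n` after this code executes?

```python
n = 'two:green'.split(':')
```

str.split() returns list

list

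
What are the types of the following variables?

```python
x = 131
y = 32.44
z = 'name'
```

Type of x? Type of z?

x is int; z is str

int, str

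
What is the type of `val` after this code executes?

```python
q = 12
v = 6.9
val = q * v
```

int * float returns float (12 * 6.9 = 82.8)

float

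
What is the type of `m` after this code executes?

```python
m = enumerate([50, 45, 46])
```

enumerate() returns an enumerate iterator object

enumerate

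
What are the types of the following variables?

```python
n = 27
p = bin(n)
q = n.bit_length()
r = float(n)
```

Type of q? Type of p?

int.bit_length() returns int; bin() returns str

int, str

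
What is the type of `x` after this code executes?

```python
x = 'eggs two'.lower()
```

str.lower() returns str

str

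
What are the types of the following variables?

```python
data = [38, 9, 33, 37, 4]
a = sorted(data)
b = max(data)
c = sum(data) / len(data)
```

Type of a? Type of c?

sorted() returns list; int / int returns float

list, float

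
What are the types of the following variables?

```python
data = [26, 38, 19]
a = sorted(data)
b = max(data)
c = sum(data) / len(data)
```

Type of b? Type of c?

max of ints returns int; int / int returns float

int, float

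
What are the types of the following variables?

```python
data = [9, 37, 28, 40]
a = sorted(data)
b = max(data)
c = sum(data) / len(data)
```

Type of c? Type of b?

int / int returns float; max of ints returns int

float, int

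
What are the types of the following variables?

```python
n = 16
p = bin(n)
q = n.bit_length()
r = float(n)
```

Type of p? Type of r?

bin() returns str; float() returns float

str, float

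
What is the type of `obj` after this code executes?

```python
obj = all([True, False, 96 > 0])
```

all() returns bool

bool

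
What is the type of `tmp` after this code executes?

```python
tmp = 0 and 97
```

'and' returns the first falsy value (0, which is int)

int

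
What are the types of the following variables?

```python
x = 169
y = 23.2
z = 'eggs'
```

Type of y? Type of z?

y is float; z is str

float, str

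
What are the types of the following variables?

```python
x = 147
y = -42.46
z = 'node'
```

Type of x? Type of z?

x is int; z is str

int, str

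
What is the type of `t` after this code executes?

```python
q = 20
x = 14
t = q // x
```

int // int returns int (20 // 14 = 1)

int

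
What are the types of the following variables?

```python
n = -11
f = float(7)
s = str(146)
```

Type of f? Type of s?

f is float; s is str

float, str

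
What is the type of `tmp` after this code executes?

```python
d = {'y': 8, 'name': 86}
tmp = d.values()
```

.values() returns a dict_values view object

dict_values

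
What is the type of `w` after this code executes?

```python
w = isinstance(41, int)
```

isinstance() returns bool

bool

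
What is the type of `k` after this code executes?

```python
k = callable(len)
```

callable() returns bool

bool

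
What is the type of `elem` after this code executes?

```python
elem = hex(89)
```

hex() returns str representation

str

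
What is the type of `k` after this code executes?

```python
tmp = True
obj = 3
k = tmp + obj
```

bool + int returns int (True is 1, so 1 + 3 = 4)

int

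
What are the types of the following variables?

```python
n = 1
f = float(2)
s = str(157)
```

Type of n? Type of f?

n is int; f is float

int, float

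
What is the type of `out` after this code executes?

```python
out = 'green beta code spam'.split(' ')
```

str.split() returns list

list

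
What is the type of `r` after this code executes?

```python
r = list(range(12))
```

list(range(...)) returns list

list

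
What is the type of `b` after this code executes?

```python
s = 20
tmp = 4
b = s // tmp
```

int // int returns int (20 // 4 = 5)

int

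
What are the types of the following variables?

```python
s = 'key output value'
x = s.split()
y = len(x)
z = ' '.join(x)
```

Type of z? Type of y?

str.join() returns str; len() returns int

str, int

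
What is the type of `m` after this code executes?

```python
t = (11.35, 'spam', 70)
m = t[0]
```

Index 0 of tuple is 11.35 which is float

float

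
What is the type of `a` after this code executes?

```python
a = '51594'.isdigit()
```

str.isdigit() returns bool

bool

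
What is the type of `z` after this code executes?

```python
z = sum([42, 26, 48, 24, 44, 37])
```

sum() of ints returns int

int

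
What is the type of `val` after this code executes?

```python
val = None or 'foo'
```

'or' with None returns the other value ('foo', str)

str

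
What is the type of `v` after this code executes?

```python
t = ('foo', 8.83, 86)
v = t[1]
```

Index 1 of tuple is 8.83 which is float

float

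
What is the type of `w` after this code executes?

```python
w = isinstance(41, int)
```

isinstance() returns bool

bool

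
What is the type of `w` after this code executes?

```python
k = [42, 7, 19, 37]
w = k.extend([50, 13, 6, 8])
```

list.extend() returns None

NoneType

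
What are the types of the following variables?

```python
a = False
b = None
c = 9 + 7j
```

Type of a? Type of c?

a is bool; c is complex

bool, complex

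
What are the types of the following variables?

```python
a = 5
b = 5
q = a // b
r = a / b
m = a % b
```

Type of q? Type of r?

int // int returns int; int / int returns float

int, float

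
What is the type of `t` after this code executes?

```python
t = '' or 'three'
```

'or' returns first truthy value ('three', which is str)

str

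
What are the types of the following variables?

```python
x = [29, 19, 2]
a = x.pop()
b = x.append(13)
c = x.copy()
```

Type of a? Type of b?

list.pop() returns the element (int); list.append() returns None

int, NoneType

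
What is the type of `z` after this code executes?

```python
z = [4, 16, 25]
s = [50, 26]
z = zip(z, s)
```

zip() returns a zip iterator object

zip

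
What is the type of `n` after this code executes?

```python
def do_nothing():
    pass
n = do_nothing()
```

A function with no return statement returns None

NoneType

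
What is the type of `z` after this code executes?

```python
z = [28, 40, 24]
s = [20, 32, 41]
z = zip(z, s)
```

zip() returns a zip iterator object

zip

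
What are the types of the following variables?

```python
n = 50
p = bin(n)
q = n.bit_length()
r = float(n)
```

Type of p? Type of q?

bin() returns str; int.bit_length() returns int

str, int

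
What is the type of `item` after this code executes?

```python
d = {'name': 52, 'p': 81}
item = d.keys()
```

.keys() returns a dict_keys view object

dict_keys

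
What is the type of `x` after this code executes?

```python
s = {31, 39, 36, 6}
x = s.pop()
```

Popping from a set of ints returns int

int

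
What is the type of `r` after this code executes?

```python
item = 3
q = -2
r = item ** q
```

int ** negative int returns float

float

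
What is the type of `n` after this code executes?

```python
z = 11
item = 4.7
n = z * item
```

int * float returns float (11 * 4.7 = 51.7)

float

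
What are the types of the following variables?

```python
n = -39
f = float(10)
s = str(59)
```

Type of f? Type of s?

f is float; s is str

float, str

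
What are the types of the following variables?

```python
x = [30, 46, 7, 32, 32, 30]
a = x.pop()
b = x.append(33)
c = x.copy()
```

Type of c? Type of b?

list.copy() returns list; list.append() returns None

list, NoneType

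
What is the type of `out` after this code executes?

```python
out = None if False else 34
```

Ternary: condition is False, else branch (34) taken → int

int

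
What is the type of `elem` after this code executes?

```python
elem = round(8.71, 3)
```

round() with ndigits arg returns float

float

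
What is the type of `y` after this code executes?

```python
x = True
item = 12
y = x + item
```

bool + int returns int (True is 1, so 1 + 12 = 13)

int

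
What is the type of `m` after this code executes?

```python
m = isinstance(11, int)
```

isinstance() returns bool

bool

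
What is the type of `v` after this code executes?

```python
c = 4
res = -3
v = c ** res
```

int ** negative int returns float

float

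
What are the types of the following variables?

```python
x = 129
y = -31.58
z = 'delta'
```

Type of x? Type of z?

x is int; z is str

int, str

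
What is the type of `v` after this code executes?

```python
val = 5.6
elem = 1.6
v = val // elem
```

float // float returns float (floor division preserves float type)

float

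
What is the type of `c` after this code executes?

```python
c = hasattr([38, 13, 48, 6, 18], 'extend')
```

hasattr() returns bool

bool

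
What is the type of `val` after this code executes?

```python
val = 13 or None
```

'or' returns first truthy value (13, int)

int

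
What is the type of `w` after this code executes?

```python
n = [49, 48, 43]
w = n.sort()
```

list.sort() returns None (sorts in place)

NoneType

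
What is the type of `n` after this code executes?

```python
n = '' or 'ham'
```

'or' returns first truthy value ('ham', which is str)

str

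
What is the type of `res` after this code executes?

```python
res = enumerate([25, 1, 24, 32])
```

enumerate() returns an enumerate iterator object

enumerate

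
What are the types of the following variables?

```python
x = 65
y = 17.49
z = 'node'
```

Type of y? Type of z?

y is float; z is str

float, str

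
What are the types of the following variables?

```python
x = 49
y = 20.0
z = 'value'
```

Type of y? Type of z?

y is float; z is str

float, str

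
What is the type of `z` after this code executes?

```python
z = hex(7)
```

hex() returns str representation

str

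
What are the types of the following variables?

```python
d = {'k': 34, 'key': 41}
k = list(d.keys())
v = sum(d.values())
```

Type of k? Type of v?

list(...) returns list; sum of int values returns int

list, int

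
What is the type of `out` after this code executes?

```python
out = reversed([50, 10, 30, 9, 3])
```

reversed() on a list returns a list_reverseiterator

list_reverseiterator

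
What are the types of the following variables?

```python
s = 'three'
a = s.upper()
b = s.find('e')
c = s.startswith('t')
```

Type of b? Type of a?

str.find() returns int; str.upper() returns str

int, str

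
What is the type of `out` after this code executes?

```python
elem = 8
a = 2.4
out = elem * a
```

int * float returns float (8 * 2.4 = 19.2)

float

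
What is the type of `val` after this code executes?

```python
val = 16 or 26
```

'or' returns the first truthy value (16, which is int)

int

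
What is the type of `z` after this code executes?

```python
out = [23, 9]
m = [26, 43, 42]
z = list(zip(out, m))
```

list(zip(...)) returns a list of tuples

list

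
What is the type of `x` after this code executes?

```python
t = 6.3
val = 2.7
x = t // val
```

float // float returns float (floor division preserves float type)

float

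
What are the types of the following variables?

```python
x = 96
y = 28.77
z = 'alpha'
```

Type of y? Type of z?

y is float; z is str

float, str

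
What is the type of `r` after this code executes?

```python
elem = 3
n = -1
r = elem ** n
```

int ** negative int returns float

float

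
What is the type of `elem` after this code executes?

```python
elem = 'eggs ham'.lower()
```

str.lower() returns str

str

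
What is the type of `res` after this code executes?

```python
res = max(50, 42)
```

max() of ints returns int

int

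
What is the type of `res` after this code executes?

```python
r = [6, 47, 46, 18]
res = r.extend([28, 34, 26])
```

list.extend() returns None

NoneType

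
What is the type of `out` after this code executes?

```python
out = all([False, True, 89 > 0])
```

all() returns bool

bool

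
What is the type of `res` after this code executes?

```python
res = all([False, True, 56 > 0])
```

all() returns bool

bool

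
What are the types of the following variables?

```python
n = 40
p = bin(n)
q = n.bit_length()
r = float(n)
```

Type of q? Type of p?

int.bit_length() returns int; bin() returns str

int, str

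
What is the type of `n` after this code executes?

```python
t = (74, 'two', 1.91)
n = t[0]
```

Index 0 of tuple is 74 which is int

int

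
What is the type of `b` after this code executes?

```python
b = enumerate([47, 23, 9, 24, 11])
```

enumerate() returns an enumerate iterator object

enumerate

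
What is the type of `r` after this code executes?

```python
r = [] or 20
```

'or' returns first truthy value (20, which is int)

int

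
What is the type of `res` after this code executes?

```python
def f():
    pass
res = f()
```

A function with no return statement returns None

NoneType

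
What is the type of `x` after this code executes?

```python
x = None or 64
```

'or' with None returns the other value (64, int)

int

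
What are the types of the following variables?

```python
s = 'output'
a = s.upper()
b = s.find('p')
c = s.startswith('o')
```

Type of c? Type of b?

str.startswith() returns bool; str.find() returns int

bool, int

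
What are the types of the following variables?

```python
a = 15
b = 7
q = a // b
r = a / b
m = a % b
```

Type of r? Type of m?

int / int returns float; int % int returns int

float, int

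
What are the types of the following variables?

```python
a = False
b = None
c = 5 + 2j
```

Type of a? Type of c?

a is bool; c is complex

bool, complex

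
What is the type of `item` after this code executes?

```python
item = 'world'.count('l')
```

str.count() returns int

int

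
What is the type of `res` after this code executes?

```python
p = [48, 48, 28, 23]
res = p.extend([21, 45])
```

list.extend() returns None

NoneType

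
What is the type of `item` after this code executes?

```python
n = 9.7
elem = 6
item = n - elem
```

float - int returns float (9.7 - 6 = 3.7)

float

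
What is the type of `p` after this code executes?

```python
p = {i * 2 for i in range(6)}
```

A set comprehension {expr for x in iterable} produces a set

set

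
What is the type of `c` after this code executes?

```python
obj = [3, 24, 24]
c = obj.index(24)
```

list.index() returns int

int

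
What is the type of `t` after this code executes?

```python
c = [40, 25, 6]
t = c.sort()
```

list.sort() returns None (sorts in place)

NoneType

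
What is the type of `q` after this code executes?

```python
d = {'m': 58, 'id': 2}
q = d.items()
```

dict.items() returns a dict_items view

dict_items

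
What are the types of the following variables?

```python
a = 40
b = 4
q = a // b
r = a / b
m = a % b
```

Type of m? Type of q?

int % int returns int; int // int returns int

int, int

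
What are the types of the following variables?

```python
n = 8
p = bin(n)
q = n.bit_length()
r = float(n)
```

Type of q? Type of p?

int.bit_length() returns int; bin() returns str

int, str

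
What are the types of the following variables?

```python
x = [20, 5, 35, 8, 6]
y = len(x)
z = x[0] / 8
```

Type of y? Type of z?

len() returns int; int / int returns float

int, float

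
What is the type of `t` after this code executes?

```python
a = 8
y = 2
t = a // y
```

int // int returns int (8 // 2 = 4)

int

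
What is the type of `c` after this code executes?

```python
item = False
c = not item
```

'not' always returns bool

bool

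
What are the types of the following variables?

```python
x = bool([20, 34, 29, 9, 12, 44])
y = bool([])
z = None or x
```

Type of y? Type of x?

bool() returns bool; bool() returns bool

bool, bool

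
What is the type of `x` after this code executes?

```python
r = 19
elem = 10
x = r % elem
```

int % int returns int (19 % 10 = 9)

int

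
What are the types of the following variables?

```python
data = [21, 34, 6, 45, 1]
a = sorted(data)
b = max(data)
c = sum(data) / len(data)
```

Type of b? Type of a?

max of ints returns int; sorted() returns list

int, list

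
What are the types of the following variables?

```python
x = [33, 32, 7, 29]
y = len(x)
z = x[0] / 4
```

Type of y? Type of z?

len() returns int; int / int returns float

int, float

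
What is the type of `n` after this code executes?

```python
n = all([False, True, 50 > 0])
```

all() returns bool

bool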